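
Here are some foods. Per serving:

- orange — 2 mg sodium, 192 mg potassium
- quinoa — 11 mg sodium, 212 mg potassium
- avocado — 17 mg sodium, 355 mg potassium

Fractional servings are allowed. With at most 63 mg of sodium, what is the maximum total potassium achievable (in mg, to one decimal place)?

Potassium per mg sodium: orange 96, avocado 20.88, quinoa 19.27.
With no serving limits, spend the whole sodium allowance on orange: 63 mg / 2 mg × 192 mg = 6048.0 mg.

6048.0 mg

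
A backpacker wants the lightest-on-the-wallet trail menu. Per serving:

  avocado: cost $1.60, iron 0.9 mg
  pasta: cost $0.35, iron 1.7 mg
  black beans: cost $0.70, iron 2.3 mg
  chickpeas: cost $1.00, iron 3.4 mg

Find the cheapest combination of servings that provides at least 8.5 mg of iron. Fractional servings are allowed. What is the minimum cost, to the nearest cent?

Cost per mg of iron: pasta $0.2059, chickpeas $0.2941, black beans $0.3043, avocado $1.7778.
With no serving limits, use only pasta: 8.5 mg / 1.7 mg = 5 servings × $0.35 = $1.75.

$1.75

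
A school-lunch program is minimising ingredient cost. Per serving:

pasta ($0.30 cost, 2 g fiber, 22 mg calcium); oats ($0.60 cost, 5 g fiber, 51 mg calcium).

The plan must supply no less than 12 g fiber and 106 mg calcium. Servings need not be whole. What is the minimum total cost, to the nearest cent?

Minimising a linear cost over {fiber ≥ 12, calcium ≥ 106, servings ≥ 0} — the optimum is at a vertex, using one or two foods.
pasta only: max(12/2, 106/22) = 6 servings → $1.80.
oats only: max(12/5, 106/51) = 2.4 servings → $1.44.
pasta + oats: intersection lies outside the first quadrant.
So the least-cost plan costs $1.44.

$1.44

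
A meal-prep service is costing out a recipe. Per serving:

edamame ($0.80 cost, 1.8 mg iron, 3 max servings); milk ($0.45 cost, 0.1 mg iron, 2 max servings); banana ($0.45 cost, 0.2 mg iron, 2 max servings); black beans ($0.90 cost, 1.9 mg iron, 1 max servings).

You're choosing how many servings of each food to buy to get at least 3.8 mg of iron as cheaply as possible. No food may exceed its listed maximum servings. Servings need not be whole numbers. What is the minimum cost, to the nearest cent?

Cost per mg of iron: edamame $0.4444, black beans $0.4737, banana $2.2500, milk $4.5000.
Take 2.111 servings of edamame: +3.8 mg iron for $1.69 (total $1.69, still need 0.0 mg).
Filling from the cheapest source first is optimal under one linear minimum: $1.69.

$1.69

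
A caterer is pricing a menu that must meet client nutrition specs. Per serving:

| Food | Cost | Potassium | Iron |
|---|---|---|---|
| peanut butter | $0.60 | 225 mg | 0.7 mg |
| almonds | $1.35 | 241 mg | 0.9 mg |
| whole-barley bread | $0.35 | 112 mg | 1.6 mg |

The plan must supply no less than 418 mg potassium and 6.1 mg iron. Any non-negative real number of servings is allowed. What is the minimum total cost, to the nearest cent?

$1.33

An LP optimum is at a vertex; with two nutrient constraints at most two foods are used. Check each candidate.
peanut butter only: max(418/225, 6.1/0.7) = 8.714 servings → $5.23.
almonds only: max(418/241, 6.1/0.9) = 6.778 servings → $9.15.
whole-barley bread only: max(418/112, 6.1/1.6) = 3.812 servings → $1.33.
peanut butter + almonds with both targets exact would need a negative amount; discard.
peanut butter + whole-barley bread with both targets exact would need a negative amount; discard.
almonds + whole-barley bread: the both-tight solution has a negative serving — not a feasible corner.
So the least-cost plan costs $1.33.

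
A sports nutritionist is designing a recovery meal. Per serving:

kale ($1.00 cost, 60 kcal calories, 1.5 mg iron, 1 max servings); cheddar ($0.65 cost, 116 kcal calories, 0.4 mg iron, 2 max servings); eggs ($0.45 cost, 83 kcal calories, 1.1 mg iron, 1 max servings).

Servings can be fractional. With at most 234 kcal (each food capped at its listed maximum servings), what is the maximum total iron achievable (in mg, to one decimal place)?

Iron per kcal: kale 0.025, eggs 0.01325, cheddar 0.003448.
Take 1 serving of kale: uses 60 kcal, +1.5 mg iron (running total 1.5 mg).
Take 1 serving of eggs: uses 83 kcal, +1.1 mg iron (running total 2.6 mg).
Take 0.7845 servings of cheddar: uses 91 kcal, +0.3 mg iron (running total 2.9 mg).
Greedy by best ratio exhausts the calories allowance optimally: 2.9 mg.

2.9 mg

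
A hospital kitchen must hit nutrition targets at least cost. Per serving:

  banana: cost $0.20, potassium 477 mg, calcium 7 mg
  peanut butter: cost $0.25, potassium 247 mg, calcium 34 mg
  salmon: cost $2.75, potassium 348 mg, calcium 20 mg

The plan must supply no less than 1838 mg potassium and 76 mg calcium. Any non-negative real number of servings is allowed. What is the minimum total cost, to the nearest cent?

$1.01

The cheapest plan sits at a corner of the feasible region — with two constraints it uses at most two foods.
banana only: max(1838/477, 76/7) = 10.86 servings → $2.17.
peanut butter only: max(1838/247, 76/34) = 7.441 servings → $1.86.
salmon only: max(1838/348, 76/20) = 5.282 servings → $14.52.
banana + peanut butter with both tight: 3.017 servings and 1.614 servings → $1.01.
banana + salmon with both tight: 1.452 servings and 3.292 servings → $9.34.
peanut butter + salmon: intersection lies outside the first quadrant.
The minimum over all feasible corners is $1.01.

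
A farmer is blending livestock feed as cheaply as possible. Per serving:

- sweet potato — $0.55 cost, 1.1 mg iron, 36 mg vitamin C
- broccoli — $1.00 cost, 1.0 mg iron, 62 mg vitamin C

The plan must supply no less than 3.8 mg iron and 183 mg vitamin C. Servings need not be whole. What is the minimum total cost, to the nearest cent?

$2.80

sweet potato only: max(3.8/1.1, 183/36) = 5.083 servings → $2.80.
broccoli only: max(3.8/1.0, 183/62) = 3.8 servings → $3.80.
sweet potato + broccoli with both tight: 1.634 servings and 2.003 servings → $2.90.
The minimum over all feasible corners is $2.80.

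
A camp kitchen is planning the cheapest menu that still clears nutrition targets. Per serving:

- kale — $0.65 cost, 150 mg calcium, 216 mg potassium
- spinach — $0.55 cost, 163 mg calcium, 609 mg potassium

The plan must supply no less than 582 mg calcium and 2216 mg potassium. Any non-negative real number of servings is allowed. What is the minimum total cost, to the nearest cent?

$2.00

The cheapest plan sits at a corner of the feasible region — with two constraints it uses at most two foods.
kale only: max(582/150, 2216/216) = 10.26 servings → $6.67.
spinach only: max(582/163, 2216/609) = 3.639 servings → $2.00.
kale + spinach: the both-tight solution has a negative serving — not a feasible corner.
So the least-cost plan costs $2.00.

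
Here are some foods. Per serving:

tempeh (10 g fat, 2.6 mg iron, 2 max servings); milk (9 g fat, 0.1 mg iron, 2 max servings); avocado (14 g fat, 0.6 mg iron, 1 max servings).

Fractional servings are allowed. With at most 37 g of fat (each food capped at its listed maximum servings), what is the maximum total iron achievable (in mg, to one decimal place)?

Iron per g fat: tempeh 0.26, avocado 0.04286, milk 0.01111.
Take 2 servings of tempeh: uses 20 g fat, +5.2 mg iron (running total 5.2 mg).
Take 1 serving of avocado: uses 14 g fat, +0.6 mg iron (running total 5.8 mg).
Take 0.3333 servings of milk: uses 3 g fat, +0.0 mg iron (running total 5.8 mg).
Greedy by best ratio exhausts the fat allowance optimally: 5.8 mg.

5.8 mg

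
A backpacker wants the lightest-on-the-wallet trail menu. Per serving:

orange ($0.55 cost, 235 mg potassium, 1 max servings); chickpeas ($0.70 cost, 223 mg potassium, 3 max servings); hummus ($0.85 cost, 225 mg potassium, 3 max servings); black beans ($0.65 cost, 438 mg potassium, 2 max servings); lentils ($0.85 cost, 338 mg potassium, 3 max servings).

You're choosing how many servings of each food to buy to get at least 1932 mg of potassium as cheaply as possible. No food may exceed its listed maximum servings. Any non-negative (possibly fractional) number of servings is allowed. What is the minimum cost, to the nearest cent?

Cost per mg of potassium: black beans $0.0015, orange $0.0023, lentils $0.0025, chickpeas $0.0031, hummus $0.0038.
Take 2 servings of black beans: +876.0 mg potassium for $1.30 (total $1.30, still need 1056.0 mg).
Take 1 serving of orange: +235.0 mg potassium for $0.55 (total $1.85, still need 821.0 mg).
Take 2.429 servings of lentils: +821.0 mg potassium for $2.06 (total $3.91, still need 0.0 mg).
Greedy by cheapest-per-mg is optimal for a single linear constraint, so the minimum cost is $3.91.

$3.91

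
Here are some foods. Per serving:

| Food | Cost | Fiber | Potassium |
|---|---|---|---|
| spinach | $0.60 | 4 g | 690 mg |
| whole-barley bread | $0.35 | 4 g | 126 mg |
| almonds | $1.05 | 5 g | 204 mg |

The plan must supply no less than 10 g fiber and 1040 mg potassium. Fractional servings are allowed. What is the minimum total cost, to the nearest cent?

With two linear requirements the optimum uses one or two foods; enumerate the corners.
spinach only: max(10/4, 1040/690) = 2.5 servings → $1.50.
whole-barley bread only: max(10/4, 1040/126) = 8.254 servings → $2.89.
almonds only: max(10/5, 1040/204) = 5.098 servings → $5.35.
spinach + whole-barley bread with both tight: 1.285 servings and 1.215 servings → $1.20.
spinach + almonds with both tight: 1.2 servings and 1.04 servings → $1.81.
whole-barley bread + almonds with both targets exact would need a negative amount; discard.
The minimum over all feasible corners is $1.20.

$1.20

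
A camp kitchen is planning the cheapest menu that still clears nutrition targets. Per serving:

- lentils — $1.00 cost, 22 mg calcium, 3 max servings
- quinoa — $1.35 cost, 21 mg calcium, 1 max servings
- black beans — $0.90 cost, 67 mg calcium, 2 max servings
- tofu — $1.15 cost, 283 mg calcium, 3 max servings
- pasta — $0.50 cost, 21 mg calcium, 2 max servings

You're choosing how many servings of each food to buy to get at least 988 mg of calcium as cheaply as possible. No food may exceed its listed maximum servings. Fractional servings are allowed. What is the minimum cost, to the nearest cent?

$5.37

Cost per mg of calcium: tofu $0.0041, black beans $0.0134, pasta $0.0238, lentils $0.0455, quinoa $0.0643.
Take 3 servings of tofu: +849.0 mg calcium for $3.45 (total $3.45, still need 139.0 mg).
Take 2 servings of black beans: +134.0 mg calcium for $1.80 (total $5.25, still need 5.0 mg).
Take 0.2381 servings of pasta: +5.0 mg calcium for $0.12 (total $5.37, still need 0.0 mg).
Filling from the cheapest source first is optimal under one linear minimum: $5.37.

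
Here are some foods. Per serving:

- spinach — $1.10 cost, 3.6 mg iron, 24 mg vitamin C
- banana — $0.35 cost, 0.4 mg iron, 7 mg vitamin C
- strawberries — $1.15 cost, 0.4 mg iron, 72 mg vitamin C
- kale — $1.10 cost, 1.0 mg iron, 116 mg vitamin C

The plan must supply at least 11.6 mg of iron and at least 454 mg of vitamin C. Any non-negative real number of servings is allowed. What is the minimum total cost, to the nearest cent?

A basic optimal solution has at most two foods positive. Try each food alone and each pair with both targets met exactly.
spinach only: max(11.6/3.6, 454/24) = 18.92 servings → $20.81.
banana only: max(11.6/0.4, 454/7) = 64.86 servings → $22.70.
strawberries only: max(11.6/0.4, 454/72) = 29 servings → $33.35.
kale only: max(11.6/1.0, 454/116) = 11.6 servings → $12.76.
spinach + banana: the both-tight solution has a negative serving — not a feasible corner.
spinach + strawberries with both tight: 2.619 servings and 5.433 servings → $9.13.
spinach + kale with both tight: 2.265 servings and 3.445 servings → $6.28.
banana + strawberries with both tight: 25.14 servings and 3.862 servings → $13.24.
banana + kale with both tight: 22.63 servings and 2.548 servings → $10.72.
strawberries + kale: the both-tight solution has a negative serving — not a feasible corner.
The minimum over all feasible corners is $6.28.

$6.28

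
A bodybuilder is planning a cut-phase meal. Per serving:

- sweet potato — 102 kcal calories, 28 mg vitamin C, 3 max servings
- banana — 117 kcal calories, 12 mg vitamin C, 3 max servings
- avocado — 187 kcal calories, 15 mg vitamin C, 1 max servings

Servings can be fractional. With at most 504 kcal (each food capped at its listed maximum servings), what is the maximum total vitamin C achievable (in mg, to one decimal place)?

104.3 mg

Vitamin C per kcal: sweet potato 0.2745, banana 0.1026, avocado 0.08021.
Take 3 servings of sweet potato: uses 306 kcal, +84.0 mg vitamin C (running total 84.0 mg).
Take 1.692 servings of banana: uses 198 kcal, +20.3 mg vitamin C (running total 104.3 mg).
Greedy by best ratio exhausts the calories allowance optimally: 104.3 mg.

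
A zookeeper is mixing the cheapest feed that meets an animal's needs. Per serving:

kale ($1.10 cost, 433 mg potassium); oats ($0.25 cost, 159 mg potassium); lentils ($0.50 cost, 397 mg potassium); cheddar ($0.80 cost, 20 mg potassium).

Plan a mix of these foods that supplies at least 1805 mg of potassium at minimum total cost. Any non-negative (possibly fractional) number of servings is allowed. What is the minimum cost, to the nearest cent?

$2.27

Cost per mg of potassium: lentils $0.0013, oats $0.0016, kale $0.0025, cheddar $0.0400.
With no serving limits, use only lentils: 1805 mg / 397 mg = 4.547 servings × $0.50 = $2.27.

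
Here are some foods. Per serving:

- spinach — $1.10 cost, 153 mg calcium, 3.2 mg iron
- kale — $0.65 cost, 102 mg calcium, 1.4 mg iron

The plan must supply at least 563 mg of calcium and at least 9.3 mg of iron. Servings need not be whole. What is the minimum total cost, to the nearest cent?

$3.77

At the optimum either one food covers both requirements or two foods hit both targets exactly; no other combination can be cheaper.
spinach only: max(563/153, 9.3/3.2) = 3.68 servings → $4.05.
kale only: max(563/102, 9.3/1.4) = 6.643 servings → $4.32.
spinach + kale with both tight: 1.43 servings and 3.375 servings → $3.77.
The minimum over all feasible corners is $3.77.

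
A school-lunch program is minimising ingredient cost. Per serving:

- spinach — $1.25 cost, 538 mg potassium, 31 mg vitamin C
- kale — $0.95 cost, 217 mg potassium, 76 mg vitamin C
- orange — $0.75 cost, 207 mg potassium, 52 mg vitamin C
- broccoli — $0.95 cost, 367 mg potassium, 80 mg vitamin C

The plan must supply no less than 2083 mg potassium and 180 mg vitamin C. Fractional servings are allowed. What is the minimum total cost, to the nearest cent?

$4.94

This is a tiny linear program; its minimum lies at a vertex of the feasible set. List the vertices and price them.
spinach only: max(2083/538, 180/31) = 5.806 servings → $7.26.
kale only: max(2083/217, 180/76) = 9.599 servings → $9.12.
orange only: max(2083/207, 180/52) = 10.06 servings → $7.55.
broccoli only: max(2083/367, 180/80) = 5.676 servings → $5.39.
spinach + kale with both tight: 3.491 servings and 0.9446 servings → $5.26.
spinach + orange with both tight: 3.296 servings and 1.497 servings → $5.24.
spinach + broccoli with both tight: 3.177 servings and 1.019 servings → $4.94.
kale + orange: the both-tight solution has a negative serving — not a feasible corner.
kale + broccoli: the both-tight solution has a negative serving — not a feasible corner.
orange + broccoli with both targets exact would need a negative amount; discard.
So the least-cost plan costs $4.94.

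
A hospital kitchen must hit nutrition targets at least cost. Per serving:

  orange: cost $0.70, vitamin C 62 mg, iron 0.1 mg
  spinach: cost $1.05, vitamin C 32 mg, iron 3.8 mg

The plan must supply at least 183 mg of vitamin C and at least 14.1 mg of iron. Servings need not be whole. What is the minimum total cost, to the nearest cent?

$4.60

For a min-cost LP with two ≥-constraints, a basic feasible solution has at most two positive variables.
orange only: max(183/62, 14.1/0.1) = 141 servings → $98.70.
spinach only: max(183/32, 14.1/3.8) = 5.719 servings → $6.00.
orange + spinach with both tight: 1.051 servings and 3.683 servings → $4.60.
Cheapest feasible corner: $4.60.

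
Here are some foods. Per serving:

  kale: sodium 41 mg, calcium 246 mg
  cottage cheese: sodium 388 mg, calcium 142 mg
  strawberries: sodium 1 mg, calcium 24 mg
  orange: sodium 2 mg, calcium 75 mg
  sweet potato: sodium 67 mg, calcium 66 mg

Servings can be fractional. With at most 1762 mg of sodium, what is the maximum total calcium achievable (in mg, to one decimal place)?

Calcium per mg sodium: orange 37.5, strawberries 24, kale 6, sweet potato 0.9851, cottage cheese 0.366.
With no serving limits, spend the whole sodium allowance on orange: 1762 mg / 2 mg × 75 mg = 66075.0 mg.

66075.0 mg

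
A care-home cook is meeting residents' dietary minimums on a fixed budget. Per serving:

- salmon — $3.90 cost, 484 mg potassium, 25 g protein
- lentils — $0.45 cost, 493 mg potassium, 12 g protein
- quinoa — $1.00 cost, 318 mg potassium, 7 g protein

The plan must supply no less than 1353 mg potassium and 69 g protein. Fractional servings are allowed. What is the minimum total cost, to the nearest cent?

Compare the cost at each extreme point of the feasible region.
salmon only: max(1353/484, 69/25) = 2.795 servings → $10.90.
lentils only: max(1353/493, 69/12) = 5.75 servings → $2.59.
quinoa only: max(1353/318, 69/7) = 9.857 servings → $9.86.
salmon + lentils with both tight: 2.728 servings and 0.06583 servings → $10.67.
salmon + quinoa with both tight: 2.734 servings and 0.09404 servings → $10.76.
lentils + quinoa: the both-tight solution has a negative serving — not a feasible corner.
Cheapest feasible corner: $2.59.

$2.59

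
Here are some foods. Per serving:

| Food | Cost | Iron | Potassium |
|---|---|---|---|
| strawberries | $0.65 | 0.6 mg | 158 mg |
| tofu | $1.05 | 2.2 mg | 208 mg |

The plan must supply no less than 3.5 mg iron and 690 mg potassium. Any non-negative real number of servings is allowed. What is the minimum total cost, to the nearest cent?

$2.96

An LP optimum is at a vertex; with two nutrient constraints at most two foods are used. Check each candidate.
strawberries only: max(3.5/0.6, 690/158) = 5.833 servings → $3.79.
tofu only: max(3.5/2.2, 690/208) = 3.317 servings → $3.48.
strawberries + tofu with both tight: 3.546 servings and 0.6239 servings → $2.96.
The minimum over all feasible corners is $2.96.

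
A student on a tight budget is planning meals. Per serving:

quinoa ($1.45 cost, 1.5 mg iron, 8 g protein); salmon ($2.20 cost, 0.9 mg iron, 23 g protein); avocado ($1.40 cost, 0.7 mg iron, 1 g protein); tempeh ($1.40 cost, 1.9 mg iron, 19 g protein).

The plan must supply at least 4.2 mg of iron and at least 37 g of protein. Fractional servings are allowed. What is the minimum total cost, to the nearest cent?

$3.09

Compare the cost at each extreme point of the feasible region.
quinoa only: max(4.2/1.5, 37/8) = 4.625 servings → $6.71.
salmon only: max(4.2/0.9, 37/23) = 4.667 servings → $10.27.
avocado only: max(4.2/0.7, 37/1) = 37 servings → $51.80.
tempeh only: max(4.2/1.9, 37/19) = 2.211 servings → $3.09.
quinoa + salmon with both tight: 2.319 servings and 0.8022 servings → $5.13.
quinoa + avocado: the both-tight solution has a negative serving — not a feasible corner.
quinoa + tempeh with both tight: 0.7143 servings and 1.647 servings → $3.34.
salmon + avocado with both tight: 1.428 servings and 4.164 servings → $8.97.
salmon + tempeh with both targets exact would need a negative amount; discard.
avocado + tempeh with both tight: 0.8333 servings and 1.904 servings → $3.83.
The minimum over all feasible corners is $3.09.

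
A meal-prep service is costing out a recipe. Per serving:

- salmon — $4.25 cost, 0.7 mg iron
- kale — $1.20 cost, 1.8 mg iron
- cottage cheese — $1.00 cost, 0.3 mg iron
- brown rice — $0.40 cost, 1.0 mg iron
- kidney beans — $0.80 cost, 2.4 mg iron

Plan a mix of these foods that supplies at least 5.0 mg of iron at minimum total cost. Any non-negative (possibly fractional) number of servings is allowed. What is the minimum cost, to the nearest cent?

$1.67

Cost per mg of iron: kidney beans $0.3333, brown rice $0.4000, kale $0.6667, cottage cheese $3.3333, salmon $6.0714.
With no serving limits, use only kidney beans: 5.0 mg / 2.4 mg = 2.083 servings × $0.80 = $1.67.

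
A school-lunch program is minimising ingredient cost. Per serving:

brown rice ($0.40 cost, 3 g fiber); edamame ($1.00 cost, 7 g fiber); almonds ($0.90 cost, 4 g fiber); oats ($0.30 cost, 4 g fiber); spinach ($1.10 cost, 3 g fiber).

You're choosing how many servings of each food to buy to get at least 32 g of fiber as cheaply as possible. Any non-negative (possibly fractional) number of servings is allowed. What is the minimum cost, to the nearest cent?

Cost per g of fiber: oats $0.0750, brown rice $0.1333, edamame $0.1429, almonds $0.2250, spinach $0.3667.
With no serving limits, use only oats: 32 g / 4 g = 8 servings × $0.30 = $2.40.

$2.40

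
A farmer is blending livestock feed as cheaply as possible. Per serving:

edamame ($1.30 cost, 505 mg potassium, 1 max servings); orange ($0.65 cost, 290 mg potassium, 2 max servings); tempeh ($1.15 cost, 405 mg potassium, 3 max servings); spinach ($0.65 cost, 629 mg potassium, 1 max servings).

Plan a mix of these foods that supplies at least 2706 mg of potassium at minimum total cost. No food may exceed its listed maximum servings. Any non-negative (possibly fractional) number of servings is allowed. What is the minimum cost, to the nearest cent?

Cost per mg of potassium: spinach $0.0010, orange $0.0022, edamame $0.0026, tempeh $0.0028.
Take 1 serving of spinach: +629.0 mg potassium for $0.65 (total $0.65, still need 2077.0 mg).
Take 2 servings of orange: +580.0 mg potassium for $1.30 (total $1.95, still need 1497.0 mg).
Take 1 serving of edamame: +505.0 mg potassium for $1.30 (total $3.25, still need 992.0 mg).
Take 2.449 servings of tempeh: +992.0 mg potassium for $2.82 (total $6.07, still need 0.0 mg).
Filling from the cheapest source first is optimal under one linear minimum: $6.07.

$6.07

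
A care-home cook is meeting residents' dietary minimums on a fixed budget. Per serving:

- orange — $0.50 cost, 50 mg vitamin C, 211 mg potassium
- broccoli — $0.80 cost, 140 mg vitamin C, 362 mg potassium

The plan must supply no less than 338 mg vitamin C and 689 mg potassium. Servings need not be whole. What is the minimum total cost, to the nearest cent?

$1.93

orange only: max(338/50, 689/211) = 6.76 servings → $3.38.
broccoli only: max(338/140, 689/362) = 2.414 servings → $1.93.
orange + broccoli with both targets exact would need a negative amount; discard.
So the least-cost plan costs $1.93.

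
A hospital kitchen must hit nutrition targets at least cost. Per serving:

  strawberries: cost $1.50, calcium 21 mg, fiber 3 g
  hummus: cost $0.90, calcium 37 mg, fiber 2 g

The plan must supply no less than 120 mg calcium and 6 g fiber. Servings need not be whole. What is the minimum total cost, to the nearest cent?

An LP optimum is at a vertex; with two nutrient constraints at most two foods are used. Check each candidate.
strawberries only: max(120/21, 6/3) = 5.714 servings → $8.57.
hummus only: max(120/37, 6/2) = 3.243 servings → $2.92.
strawberries + hummus with both targets exact would need a negative amount; discard.
So the least-cost plan costs $2.92.

$2.92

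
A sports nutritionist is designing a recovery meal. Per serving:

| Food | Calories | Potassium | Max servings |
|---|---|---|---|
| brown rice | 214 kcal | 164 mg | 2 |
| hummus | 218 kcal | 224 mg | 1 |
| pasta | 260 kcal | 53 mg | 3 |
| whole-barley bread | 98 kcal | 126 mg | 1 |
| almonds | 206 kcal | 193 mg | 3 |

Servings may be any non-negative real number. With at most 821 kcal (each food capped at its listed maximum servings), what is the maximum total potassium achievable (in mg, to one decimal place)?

Potassium per kcal: whole-barley bread 1.286, hummus 1.028, almonds 0.9369, brown rice 0.7664, pasta 0.2038.
Take 1 serving of whole-barley bread: uses 98 kcal, +126.0 mg potassium (running total 126.0 mg).
Take 1 serving of hummus: uses 218 kcal, +224.0 mg potassium (running total 350.0 mg).
Take 2.451 servings of almonds: uses 505 kcal, +473.1 mg potassium (running total 823.1 mg).
Filling greedily by potassium-per-kcal is optimal for one linear limit, giving 823.1 mg.

823.1 mg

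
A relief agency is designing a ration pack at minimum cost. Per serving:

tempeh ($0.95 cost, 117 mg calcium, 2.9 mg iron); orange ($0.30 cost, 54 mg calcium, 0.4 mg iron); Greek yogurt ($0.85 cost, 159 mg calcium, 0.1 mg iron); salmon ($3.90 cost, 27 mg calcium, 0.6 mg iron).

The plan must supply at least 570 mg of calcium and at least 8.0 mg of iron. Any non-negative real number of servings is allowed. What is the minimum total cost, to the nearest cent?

$3.72

A basic optimal solution has at most two foods positive. Try each food alone and each pair with both targets met exactly.
tempeh only: max(570/117, 8.0/2.9) = 4.872 servings → $4.63.
orange only: max(570/54, 8.0/0.4) = 20 servings → $6.00.
Greek yogurt only: max(570/159, 8.0/0.1) = 80 servings → $68.00.
salmon only: max(570/27, 8.0/0.6) = 21.11 servings → $82.33.
tempeh + orange with both tight: 1.858 servings and 6.53 servings → $3.72.
tempeh + Greek yogurt with both tight: 2.704 servings and 1.595 servings → $3.92.
tempeh + salmon: intersection lies outside the first quadrant.
orange + Greek yogurt: intersection lies outside the first quadrant.
orange + salmon with both tight: 5.833 servings and 9.444 servings → $38.58.
Greek yogurt + salmon with both tight: 1.359 servings and 13.11 servings → $52.27.
Cheapest feasible corner: $3.72.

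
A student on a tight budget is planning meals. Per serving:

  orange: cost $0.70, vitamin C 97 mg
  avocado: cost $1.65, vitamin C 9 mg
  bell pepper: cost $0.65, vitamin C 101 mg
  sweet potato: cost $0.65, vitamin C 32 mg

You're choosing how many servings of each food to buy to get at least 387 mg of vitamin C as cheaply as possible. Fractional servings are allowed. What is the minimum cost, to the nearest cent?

$2.49

Cost per mg of vitamin C: bell pepper $0.0064, orange $0.0072, sweet potato $0.0203, avocado $0.1833.
With no serving limits, use only bell pepper: 387 mg / 101 mg = 3.832 servings × $0.65 = $2.49.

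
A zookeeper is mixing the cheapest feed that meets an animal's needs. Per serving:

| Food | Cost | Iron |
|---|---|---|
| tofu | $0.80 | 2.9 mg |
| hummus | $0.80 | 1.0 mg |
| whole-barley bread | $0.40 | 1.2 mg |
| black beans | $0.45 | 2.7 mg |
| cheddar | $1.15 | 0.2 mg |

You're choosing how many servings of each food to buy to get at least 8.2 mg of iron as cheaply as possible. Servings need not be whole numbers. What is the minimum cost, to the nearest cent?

$1.37

Cost per mg of iron: black beans $0.1667, tofu $0.2759, whole-barley bread $0.3333, hummus $0.8000, cheddar $5.7500.
With no serving limits, use only black beans: 8.2 mg / 2.7 mg = 3.037 servings × $0.45 = $1.37.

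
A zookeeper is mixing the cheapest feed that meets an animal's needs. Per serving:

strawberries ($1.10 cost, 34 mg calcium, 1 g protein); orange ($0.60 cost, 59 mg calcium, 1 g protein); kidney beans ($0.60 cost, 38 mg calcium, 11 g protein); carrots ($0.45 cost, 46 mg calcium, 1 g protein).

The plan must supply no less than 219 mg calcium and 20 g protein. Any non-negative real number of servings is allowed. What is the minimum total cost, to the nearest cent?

$2.48

strawberries only: max(219/34, 20/1) = 20 servings → $22.00.
orange only: max(219/59, 20/1) = 20 servings → $12.00.
kidney beans only: max(219/38, 20/11) = 5.763 servings → $3.46.
carrots only: max(219/46, 20/1) = 20 servings → $9.00.
strawberries + orange with both targets exact would need a negative amount; discard.
strawberries + kidney beans with both tight: 4.908 servings and 1.372 servings → $6.22.
strawberries + carrots: the both-tight solution has a negative serving — not a feasible corner.
orange + kidney beans with both tight: 2.699 servings and 1.573 servings → $2.56.
orange + carrots: intersection lies outside the first quadrant.
kidney beans + carrots with both tight: 1.498 servings and 3.524 servings → $2.48.
The minimum over all feasible corners is $2.48.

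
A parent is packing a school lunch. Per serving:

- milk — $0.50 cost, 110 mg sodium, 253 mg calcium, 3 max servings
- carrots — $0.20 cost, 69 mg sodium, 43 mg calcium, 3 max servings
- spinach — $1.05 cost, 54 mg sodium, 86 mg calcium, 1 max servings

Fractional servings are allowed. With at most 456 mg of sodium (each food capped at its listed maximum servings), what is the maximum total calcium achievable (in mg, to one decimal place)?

Calcium per mg sodium: milk 2.3, spinach 1.593, carrots 0.6232.
Take 3 servings of milk: uses 330 mg sodium, +759.0 mg calcium (running total 759.0 mg).
Take 1 serving of spinach: uses 54 mg sodium, +86.0 mg calcium (running total 845.0 mg).
Take 1.043 servings of carrots: uses 72 mg sodium, +44.9 mg calcium (running total 889.9 mg).
Greedy by best ratio exhausts the sodium allowance optimally: 889.9 mg.

889.9 mg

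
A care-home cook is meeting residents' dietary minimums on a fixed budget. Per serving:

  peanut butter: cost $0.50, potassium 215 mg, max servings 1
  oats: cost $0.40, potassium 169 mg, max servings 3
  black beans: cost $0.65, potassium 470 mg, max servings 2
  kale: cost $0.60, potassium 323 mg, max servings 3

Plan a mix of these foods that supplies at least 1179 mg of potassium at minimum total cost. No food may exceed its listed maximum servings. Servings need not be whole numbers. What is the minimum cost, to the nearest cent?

Cost per mg of potassium: black beans $0.0014, kale $0.0019, peanut butter $0.0023, oats $0.0024.
Take 2 servings of black beans: +940.0 mg potassium for $1.30 (total $1.30, still need 239.0 mg).
Take 0.7399 servings of kale: +239.0 mg potassium for $0.44 (total $1.74, still need 0.0 mg).
Greedy by cheapest-per-mg is optimal for a single linear constraint, so the minimum cost is $1.74.

$1.74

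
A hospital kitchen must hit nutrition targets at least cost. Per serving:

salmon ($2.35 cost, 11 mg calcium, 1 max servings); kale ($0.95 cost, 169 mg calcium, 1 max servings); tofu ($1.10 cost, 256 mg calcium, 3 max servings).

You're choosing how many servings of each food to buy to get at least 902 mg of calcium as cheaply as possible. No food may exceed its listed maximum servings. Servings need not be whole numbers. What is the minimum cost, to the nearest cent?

Cost per mg of calcium: tofu $0.0043, kale $0.0056, salmon $0.2136.
Take 3 servings of tofu: +768.0 mg calcium for $3.30 (total $3.30, still need 134.0 mg).
Take 0.7929 servings of kale: +134.0 mg calcium for $0.75 (total $4.05, still need 0.0 mg).
Greedy by cheapest-per-mg is optimal for a single linear constraint, so the minimum cost is $4.05.

$4.05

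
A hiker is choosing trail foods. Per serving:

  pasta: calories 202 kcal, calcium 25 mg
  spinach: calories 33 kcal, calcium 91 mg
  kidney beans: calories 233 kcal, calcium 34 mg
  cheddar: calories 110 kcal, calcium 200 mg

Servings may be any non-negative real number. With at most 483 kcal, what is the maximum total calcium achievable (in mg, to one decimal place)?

1331.9 mg

Calcium per kcal: spinach 2.758, cheddar 1.818, kidney beans 0.1459, pasta 0.1238.
With no serving limits, spend the whole calories allowance on spinach: 483 kcal / 33 kcal × 91 mg = 1331.9 mg.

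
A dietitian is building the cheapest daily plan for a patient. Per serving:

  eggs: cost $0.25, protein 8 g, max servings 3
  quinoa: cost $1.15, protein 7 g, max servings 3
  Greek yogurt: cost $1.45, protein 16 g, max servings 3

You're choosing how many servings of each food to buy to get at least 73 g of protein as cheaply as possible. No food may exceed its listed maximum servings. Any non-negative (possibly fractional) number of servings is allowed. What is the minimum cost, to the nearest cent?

$5.26

Cost per g of protein: eggs $0.0312, Greek yogurt $0.0906, quinoa $0.1643.
Take 3 servings of eggs: +24.0 g protein for $0.75 (total $0.75, still need 49.0 g).
Take 3 servings of Greek yogurt: +48.0 g protein for $4.35 (total $5.10, still need 1.0 g).
Take 0.1429 servings of quinoa: +1.0 g protein for $0.16 (total $5.26, still need 0.0 g).
Filling from the cheapest source first is optimal under one linear minimum: $5.26.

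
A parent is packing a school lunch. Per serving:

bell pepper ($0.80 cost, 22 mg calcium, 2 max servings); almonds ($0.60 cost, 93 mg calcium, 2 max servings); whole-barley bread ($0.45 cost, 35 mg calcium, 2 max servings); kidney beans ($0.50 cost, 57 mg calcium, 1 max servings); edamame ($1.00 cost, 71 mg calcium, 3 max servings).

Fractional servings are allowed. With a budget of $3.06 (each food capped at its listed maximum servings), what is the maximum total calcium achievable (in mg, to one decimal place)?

345.7 mg

Calcium per dollar: almonds 155, kidney beans 114, whole-barley bread 77.78, edamame 71, bell pepper 27.5.
Take 2 servings of almonds: spends $1.20, +186.0 mg calcium (running total 186.0 mg).
Take 1 serving of kidney beans: spends $0.50, +57.0 mg calcium (running total 243.0 mg).
Take 2 servings of whole-barley bread: spends $0.90, +70.0 mg calcium (running total 313.0 mg).
Take 0.46 servings of edamame: spends $0.46, +32.7 mg calcium (running total 345.7 mg).
Greedy by best ratio exhausts the cost allowance optimally: 345.7 mg.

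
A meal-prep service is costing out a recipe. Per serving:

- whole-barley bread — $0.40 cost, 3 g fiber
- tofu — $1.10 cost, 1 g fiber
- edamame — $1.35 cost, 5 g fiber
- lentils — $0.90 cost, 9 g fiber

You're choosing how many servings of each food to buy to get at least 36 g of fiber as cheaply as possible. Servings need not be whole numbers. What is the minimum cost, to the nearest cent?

Cost per g of fiber: lentils $0.1000, whole-barley bread $0.1333, edamame $0.2700, tofu $1.1000.
With no serving limits, use only lentils: 36 g / 9 g = 4 servings × $0.90 = $3.60.

$3.60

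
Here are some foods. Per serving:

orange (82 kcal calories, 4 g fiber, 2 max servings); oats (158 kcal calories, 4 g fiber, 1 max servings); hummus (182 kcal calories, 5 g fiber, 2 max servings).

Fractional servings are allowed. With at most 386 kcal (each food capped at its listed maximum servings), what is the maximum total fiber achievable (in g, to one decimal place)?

Fiber per kcal: orange 0.04878, hummus 0.02747, oats 0.02532.
Take 2 servings of orange: uses 164 kcal, +8.0 g fiber (running total 8.0 g).
Take 1.22 servings of hummus: uses 222 kcal, +6.1 g fiber (running total 14.1 g).
Greedy by best ratio exhausts the calories allowance optimally: 14.1 g.

14.1 g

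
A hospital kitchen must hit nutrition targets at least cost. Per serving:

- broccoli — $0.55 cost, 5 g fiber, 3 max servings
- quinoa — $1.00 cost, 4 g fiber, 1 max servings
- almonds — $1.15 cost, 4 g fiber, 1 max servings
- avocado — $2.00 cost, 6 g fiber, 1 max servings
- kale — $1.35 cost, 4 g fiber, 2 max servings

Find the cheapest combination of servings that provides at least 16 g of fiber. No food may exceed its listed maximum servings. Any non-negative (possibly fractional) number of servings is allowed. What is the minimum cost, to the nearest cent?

$1.90

Cost per g of fiber: broccoli $0.1100, quinoa $0.2500, almonds $0.2875, avocado $0.3333, kale $0.3375.
Take 3 servings of broccoli: +15.0 g fiber for $1.65 (total $1.65, still need 1.0 g).
Take 0.25 servings of quinoa: +1.0 g fiber for $0.25 (total $1.90, still need 0.0 g).
Filling from the cheapest source first is optimal under one linear minimum: $1.90.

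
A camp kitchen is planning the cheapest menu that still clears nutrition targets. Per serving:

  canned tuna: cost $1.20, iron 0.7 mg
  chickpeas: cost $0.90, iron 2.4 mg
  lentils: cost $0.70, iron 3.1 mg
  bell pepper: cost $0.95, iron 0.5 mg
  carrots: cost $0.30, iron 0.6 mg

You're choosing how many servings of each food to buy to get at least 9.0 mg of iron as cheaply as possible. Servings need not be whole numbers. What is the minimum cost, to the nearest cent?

Cost per mg of iron: lentils $0.2258, chickpeas $0.3750, carrots $0.5000, canned tuna $1.7143, bell pepper $1.9000.
With no serving limits, use only lentils: 9.0 mg / 3.1 mg = 2.903 servings × $0.70 = $2.03.

$2.03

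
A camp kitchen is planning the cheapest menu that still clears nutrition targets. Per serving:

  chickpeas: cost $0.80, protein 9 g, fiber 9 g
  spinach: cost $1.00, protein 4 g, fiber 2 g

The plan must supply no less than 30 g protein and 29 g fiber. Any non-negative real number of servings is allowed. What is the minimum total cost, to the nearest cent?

$2.67

Minimising a linear cost over {protein ≥ 30, fiber ≥ 29, servings ≥ 0} — the optimum is at a vertex, using one or two foods.
chickpeas only: max(30/9, 29/9) = 3.333 servings → $2.67.
spinach only: max(30/4, 29/2) = 14.5 servings → $14.50.
chickpeas + spinach with both tight: 3.111 servings and 0.5 servings → $2.99.
The minimum over all feasible corners is $2.67.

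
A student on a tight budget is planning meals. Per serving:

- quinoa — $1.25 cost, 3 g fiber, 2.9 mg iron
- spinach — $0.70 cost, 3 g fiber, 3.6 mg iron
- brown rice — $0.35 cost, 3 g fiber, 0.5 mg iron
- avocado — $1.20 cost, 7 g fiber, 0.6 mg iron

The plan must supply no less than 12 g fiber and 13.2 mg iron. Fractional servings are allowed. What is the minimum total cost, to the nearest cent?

Two binding constraints pin down two serving amounts, so the optimal mix uses at most two foods. The candidates are each food alone (scaled to the tighter of fiber/iron) and each pair with both constraints tight.
quinoa only: max(12/3, 13.2/2.9) = 4.552 servings → $5.69.
spinach only: max(12/3, 13.2/3.6) = 4 servings → $2.80.
brown rice only: max(12/3, 13.2/0.5) = 26.4 servings → $9.24.
avocado only: max(12/7, 13.2/0.6) = 22 servings → $26.40.
quinoa + spinach with both tight: 1.714 servings and 2.286 servings → $3.74.
quinoa + brown rice with both targets exact would need a negative amount; discard.
quinoa + avocado: the both-tight solution has a negative serving — not a feasible corner.
spinach + brown rice with both tight: 3.613 servings and 0.3871 servings → $2.66.
spinach + avocado with both tight: 3.641 servings and 0.1538 servings → $2.73.
brown rice + avocado: intersection lies outside the first quadrant.
Cheapest feasible corner: $2.66.

$2.66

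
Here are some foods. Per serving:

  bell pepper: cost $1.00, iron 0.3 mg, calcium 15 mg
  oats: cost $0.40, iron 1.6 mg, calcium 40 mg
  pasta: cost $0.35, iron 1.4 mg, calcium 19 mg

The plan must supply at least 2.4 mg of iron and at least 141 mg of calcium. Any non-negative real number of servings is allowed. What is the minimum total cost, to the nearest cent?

$1.41

Minimising a linear cost over {iron ≥ 2.4, calcium ≥ 141, servings ≥ 0} — the optimum is at a vertex, using one or two foods.
bell pepper only: max(2.4/0.3, 141/15) = 9.4 servings → $9.40.
oats only: max(2.4/1.6, 141/40) = 3.525 servings → $1.41.
pasta only: max(2.4/1.4, 141/19) = 7.421 servings → $2.60.
bell pepper + oats: intersection lies outside the first quadrant.
bell pepper + pasta: intersection lies outside the first quadrant.
oats + pasta with both targets exact would need a negative amount; discard.
Cheapest feasible corner: $1.41.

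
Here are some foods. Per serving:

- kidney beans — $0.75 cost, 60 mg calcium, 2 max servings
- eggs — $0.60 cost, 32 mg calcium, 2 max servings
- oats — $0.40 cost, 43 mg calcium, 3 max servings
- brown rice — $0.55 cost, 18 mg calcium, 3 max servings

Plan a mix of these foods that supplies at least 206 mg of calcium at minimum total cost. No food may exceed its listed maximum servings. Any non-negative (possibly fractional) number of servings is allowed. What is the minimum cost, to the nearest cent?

Cost per mg of calcium: oats $0.0093, kidney beans $0.0125, eggs $0.0187, brown rice $0.0306.
Take 3 servings of oats: +129.0 mg calcium for $1.20 (total $1.20, still need 77.0 mg).
Take 1.283 servings of kidney beans: +77.0 mg calcium for $0.96 (total $2.16, still need 0.0 mg).
Filling from the cheapest source first is optimal under one linear minimum: $2.16.

$2.16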